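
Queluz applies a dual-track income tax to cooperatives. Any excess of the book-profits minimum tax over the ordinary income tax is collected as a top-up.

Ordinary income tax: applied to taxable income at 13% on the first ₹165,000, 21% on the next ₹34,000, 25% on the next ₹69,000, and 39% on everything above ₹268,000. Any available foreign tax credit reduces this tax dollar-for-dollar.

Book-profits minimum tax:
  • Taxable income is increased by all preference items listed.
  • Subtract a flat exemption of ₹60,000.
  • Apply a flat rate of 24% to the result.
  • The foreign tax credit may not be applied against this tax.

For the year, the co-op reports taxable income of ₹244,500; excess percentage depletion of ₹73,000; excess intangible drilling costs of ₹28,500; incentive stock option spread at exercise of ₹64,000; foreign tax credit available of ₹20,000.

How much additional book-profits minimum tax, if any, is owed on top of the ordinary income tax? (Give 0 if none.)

₹64,035

Book-profits minimum tax:
  Adjusted income: ₹244,500 + ₹73,000 + ₹28,500 + ₹64,000 = ₹410,000
  Less exemption ₹60,000 → base ₹350,000
  ₹350,000 × 24% = ₹84,000

Ordinary income tax:
  ₹165,000 × 13% = ₹21,450
  ₹34,000 × 21% = ₹7,140
  ₹45,500 × 25% = ₹11,375
  → ₹39,965
  Less foreign tax credit ₹20,000 → ₹19,965

Excess of book-profits minimum tax over ordinary income tax: ₹84,000 − ₹19,965 = ₹64,035.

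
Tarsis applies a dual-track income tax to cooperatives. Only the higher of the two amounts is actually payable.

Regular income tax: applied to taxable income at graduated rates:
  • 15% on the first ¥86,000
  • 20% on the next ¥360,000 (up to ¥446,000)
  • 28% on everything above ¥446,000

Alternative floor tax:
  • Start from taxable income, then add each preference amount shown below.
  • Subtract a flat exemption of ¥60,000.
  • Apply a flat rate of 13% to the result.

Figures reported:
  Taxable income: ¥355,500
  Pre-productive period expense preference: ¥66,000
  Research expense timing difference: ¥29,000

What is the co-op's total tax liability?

¥66,800

Regular income tax:
  ¥86,000 × 15% = ¥12,900
  ¥269,500 × 20% = ¥53,900
  → ¥66,800

Alternative floor tax:
  Adjusted income: ¥355,500 + ¥66,000 + ¥29,000 = ¥450,500
  Less exemption ¥60,000 → base ¥390,500
  ¥390,500 × 13% = ¥50,765

¥66,800 > ¥50,765, so the regular income tax governs.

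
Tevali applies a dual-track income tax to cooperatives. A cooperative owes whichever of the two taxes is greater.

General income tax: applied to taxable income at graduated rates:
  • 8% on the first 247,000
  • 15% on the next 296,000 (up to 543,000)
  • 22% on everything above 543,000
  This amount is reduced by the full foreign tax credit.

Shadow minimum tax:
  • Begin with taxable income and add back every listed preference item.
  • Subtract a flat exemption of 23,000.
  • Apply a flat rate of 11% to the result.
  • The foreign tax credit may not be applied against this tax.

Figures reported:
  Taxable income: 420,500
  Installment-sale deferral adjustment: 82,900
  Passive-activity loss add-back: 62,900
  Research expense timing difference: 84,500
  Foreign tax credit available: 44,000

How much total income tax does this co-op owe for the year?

Shadow minimum tax:
  Adjusted income: 420,500 + 82,900 + 62,900 + 84,500 = 650,800
  Less exemption 23,000 → base 627,800
  627,800 × 11% = 69,058

General income tax:
  247,000 × 8% = 19,760
  173,500 × 15% = 26,025
  → 45,785
  Less foreign tax credit 44,000 → 1,785

69,058 > 1,785, so the shadow minimum tax is the binding amount.

69,058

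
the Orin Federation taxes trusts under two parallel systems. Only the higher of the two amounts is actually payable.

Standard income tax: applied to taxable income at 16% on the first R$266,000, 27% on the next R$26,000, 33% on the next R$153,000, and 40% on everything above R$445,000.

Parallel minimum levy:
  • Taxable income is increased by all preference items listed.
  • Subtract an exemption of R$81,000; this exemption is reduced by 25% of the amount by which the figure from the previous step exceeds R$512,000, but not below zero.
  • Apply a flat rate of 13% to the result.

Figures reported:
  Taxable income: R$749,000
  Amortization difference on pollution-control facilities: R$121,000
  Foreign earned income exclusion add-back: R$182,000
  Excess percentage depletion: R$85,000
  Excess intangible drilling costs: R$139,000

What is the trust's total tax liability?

R$221,670

Parallel minimum levy:
  Adjusted income: R$749,000 + R$121,000 + R$182,000 + R$85,000 + R$139,000 = R$1,276,000
  Exemption: 25% × (R$1,276,000 − R$512,000) = R$191,000 ≥ R$81,000, so the exemption is fully phased out
  Base: R$1,276,000 − R$0 = R$1,276,000
  R$1,276,000 × 13% = R$165,880

Standard income tax:
  R$266,000 × 16% = R$42,560
  R$26,000 × 27% = R$7,020
  R$153,000 × 33% = R$50,490
  R$304,000 × 40% = R$121,600
  → R$221,670

R$221,670 > R$165,880, so the standard income tax governs.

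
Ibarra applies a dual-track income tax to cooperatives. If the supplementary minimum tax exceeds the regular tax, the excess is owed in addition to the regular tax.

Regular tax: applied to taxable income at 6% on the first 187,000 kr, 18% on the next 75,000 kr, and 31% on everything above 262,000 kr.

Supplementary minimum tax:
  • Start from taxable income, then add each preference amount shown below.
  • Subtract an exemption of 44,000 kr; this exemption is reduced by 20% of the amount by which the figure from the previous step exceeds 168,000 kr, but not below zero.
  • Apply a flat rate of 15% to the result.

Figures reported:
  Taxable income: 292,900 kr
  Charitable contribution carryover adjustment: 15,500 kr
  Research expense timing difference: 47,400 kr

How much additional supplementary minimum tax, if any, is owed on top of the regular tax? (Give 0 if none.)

Supplementary minimum tax:
  Adjusted income: 292,900 kr + 15,500 kr + 47,400 kr = 355,800 kr
  Exemption: 44,000 kr − 20% × (355,800 kr − 168,000 kr) = 44,000 kr − 37,560 kr = 6,440 kr
  Base: 355,800 kr − 6,440 kr = 349,360 kr
  349,360 kr × 15% = 52,404 kr

Regular tax:
  187,000 kr × 6% = 11,220 kr
  75,000 kr × 18% = 13,500 kr
  30,900 kr × 31% = 9,579 kr
  → 34,299 kr

Excess of supplementary minimum tax over regular tax: 52,404 kr − 34,299 kr = 18,105 kr.

18,105 kr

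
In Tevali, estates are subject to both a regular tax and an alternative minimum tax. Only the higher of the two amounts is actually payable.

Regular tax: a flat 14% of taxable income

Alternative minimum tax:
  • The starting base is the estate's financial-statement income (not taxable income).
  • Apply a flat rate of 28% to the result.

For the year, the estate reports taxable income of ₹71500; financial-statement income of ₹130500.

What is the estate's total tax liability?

Alternative minimum tax:
  Base (financial-statement income): ₹130500
  ₹130500 × 28% = ₹36540

Regular tax:
  ₹71500 × 14% = ₹10010

₹36540 > ₹10010, so the alternative minimum tax is the binding amount.

₹36540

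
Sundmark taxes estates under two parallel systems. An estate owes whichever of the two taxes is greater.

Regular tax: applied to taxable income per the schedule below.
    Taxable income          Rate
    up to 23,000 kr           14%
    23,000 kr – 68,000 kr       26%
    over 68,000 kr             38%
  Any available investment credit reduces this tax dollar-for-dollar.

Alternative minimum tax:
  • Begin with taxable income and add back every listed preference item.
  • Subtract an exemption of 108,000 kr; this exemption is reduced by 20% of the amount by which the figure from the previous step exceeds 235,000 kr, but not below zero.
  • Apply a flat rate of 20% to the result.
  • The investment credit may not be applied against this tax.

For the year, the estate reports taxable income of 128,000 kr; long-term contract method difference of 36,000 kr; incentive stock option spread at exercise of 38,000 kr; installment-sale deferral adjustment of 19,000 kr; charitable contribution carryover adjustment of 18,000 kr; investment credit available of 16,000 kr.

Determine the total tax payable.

26,360 kr

Alternative minimum tax:
  Adjusted income: 128,000 kr + 36,000 kr + 38,000 kr + 19,000 kr + 18,000 kr = 239,000 kr
  Exemption: 108,000 kr − 20% × (239,000 kr − 235,000 kr) = 108,000 kr − 800 kr = 107,200 kr
  Base: 239,000 kr − 107,200 kr = 131,800 kr
  131,800 kr × 20% = 26,360 kr

Regular tax:
  23,000 kr × 14% = 3,220 kr
  45,000 kr × 26% = 11,700 kr
  60,000 kr × 38% = 22,800 kr
  → 37,720 kr
  Less investment credit 16,000 kr → 21,720 kr

26,360 kr > 21,720 kr, so the alternative minimum tax is the binding amount.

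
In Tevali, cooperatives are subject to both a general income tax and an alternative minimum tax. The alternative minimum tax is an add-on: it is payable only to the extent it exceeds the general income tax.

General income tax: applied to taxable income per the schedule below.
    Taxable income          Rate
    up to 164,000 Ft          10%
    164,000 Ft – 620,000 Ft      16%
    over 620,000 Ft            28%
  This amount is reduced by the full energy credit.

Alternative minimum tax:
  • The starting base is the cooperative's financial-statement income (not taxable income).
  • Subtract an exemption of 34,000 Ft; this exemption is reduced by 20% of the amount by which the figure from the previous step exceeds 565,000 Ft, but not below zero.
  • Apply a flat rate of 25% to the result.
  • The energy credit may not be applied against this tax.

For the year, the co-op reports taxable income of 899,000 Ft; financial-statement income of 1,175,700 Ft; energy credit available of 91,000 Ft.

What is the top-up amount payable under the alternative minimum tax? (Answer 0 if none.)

General income tax:
  164,000 Ft × 10% = 16,400 Ft
  456,000 Ft × 16% = 72,960 Ft
  279,000 Ft × 28% = 78,120 Ft
  → 167,480 Ft
  Less energy credit 91,000 Ft → 76,480 Ft

Alternative minimum tax:
  Base (financial-statement income): 1,175,700 Ft
  Exemption: 20% × (1,175,700 Ft − 565,000 Ft) = 122,140 Ft ≥ 34,000 Ft, so the exemption is fully phased out
  Base: 1,175,700 Ft − 0 Ft = 1,175,700 Ft
  1,175,700 Ft × 25% = 293,925 Ft

Excess of alternative minimum tax over general income tax: 293,925 Ft − 76,480 Ft = 217,445 Ft.

217,445 Ft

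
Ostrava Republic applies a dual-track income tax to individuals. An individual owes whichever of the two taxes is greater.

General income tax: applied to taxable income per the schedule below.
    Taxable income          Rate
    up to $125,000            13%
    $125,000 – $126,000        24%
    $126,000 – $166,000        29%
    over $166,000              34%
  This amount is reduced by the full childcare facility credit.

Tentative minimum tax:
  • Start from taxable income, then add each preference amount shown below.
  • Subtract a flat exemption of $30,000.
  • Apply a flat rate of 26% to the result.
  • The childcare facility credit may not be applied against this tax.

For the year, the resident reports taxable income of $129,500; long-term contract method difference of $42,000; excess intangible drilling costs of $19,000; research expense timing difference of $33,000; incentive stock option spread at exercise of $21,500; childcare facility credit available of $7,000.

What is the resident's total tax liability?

General income tax:
  $125,000 × 13% = $16,250
  $1,000 × 24% = $240
  $3,500 × 29% = $1,015
  → $17,505
  Less childcare facility credit $7,000 → $10,505

Tentative minimum tax:
  Adjusted income: $129,500 + $42,000 + $19,000 + $33,000 + $21,500 = $245,000
  Less exemption $30,000 → base $215,000
  $215,000 × 26% = $55,900

$55,900 > $10,505, so the tentative minimum tax is the binding amount.

$55,900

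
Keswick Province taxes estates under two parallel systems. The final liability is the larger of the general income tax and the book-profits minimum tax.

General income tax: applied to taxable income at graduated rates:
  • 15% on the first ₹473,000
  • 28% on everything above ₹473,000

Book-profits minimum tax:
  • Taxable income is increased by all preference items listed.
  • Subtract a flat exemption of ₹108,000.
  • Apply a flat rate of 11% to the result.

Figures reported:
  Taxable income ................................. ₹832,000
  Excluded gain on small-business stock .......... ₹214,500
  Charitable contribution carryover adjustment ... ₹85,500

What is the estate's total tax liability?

₹171,470

General income tax:
  ₹473,000 × 15% = ₹70,950
  ₹359,000 × 28% = ₹100,520
  → ₹171,470

Book-profits minimum tax:
  Adjusted income: ₹832,000 + ₹214,500 + ₹85,500 = ₹1,132,000
  Less exemption ₹108,000 → base ₹1,024,000
  ₹1,024,000 × 11% = ₹112,640

₹171,470 > ₹112,640, so the general income tax governs.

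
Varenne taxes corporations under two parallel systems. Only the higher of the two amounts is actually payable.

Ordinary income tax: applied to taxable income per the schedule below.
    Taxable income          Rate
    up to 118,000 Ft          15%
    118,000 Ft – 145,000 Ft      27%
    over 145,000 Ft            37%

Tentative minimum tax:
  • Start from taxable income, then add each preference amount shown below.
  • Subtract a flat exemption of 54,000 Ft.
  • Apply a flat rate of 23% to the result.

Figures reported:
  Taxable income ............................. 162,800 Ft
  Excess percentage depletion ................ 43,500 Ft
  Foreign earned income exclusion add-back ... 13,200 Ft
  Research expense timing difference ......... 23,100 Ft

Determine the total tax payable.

Ordinary income tax:
  118,000 Ft × 15% = 17,700 Ft
  27,000 Ft × 27% = 7,290 Ft
  17,800 Ft × 37% = 6,586 Ft
  → 31,576 Ft

Tentative minimum tax:
  Adjusted income: 162,800 Ft + 43,500 Ft + 13,200 Ft + 23,100 Ft = 242,600 Ft
  Less exemption 54,000 Ft → base 188,600 Ft
  188,600 Ft × 23% = 43,378 Ft

43,378 Ft > 31,576 Ft, so the tentative minimum tax is the binding amount.

43,378 Ft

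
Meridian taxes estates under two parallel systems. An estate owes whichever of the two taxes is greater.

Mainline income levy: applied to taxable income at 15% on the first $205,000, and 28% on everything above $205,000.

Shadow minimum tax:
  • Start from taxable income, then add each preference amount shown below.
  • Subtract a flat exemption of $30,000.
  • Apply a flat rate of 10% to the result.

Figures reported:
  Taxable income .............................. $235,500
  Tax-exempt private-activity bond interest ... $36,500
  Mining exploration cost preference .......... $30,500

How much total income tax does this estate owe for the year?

$39,290

Mainline income levy:
  $205,000 × 15% = $30,750
  $30,500 × 28% = $8,540
  → $39,290

Shadow minimum tax:
  Adjusted income: $235,500 + $36,500 + $30,500 = $302,500
  Less exemption $30,000 → base $272,500
  $272,500 × 10% = $27,250

$39,290 > $27,250, so the mainline income levy governs.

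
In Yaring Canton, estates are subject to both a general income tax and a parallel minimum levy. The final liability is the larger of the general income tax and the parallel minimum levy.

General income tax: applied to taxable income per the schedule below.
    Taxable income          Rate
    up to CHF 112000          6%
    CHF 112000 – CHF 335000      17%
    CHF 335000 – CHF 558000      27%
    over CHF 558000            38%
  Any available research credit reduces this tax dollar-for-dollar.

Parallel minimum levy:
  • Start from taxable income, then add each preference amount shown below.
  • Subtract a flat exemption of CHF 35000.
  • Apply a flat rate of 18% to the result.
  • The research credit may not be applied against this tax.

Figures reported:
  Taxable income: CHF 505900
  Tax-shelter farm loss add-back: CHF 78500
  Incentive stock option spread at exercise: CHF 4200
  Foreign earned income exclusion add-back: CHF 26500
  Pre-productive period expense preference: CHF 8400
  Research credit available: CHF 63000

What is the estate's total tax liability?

CHF 105930

General income tax:
  CHF 112000 × 6% = CHF 6720
  CHF 223000 × 17% = CHF 37910
  CHF 170900 × 27% = CHF 46143
  → CHF 90773
  Less research credit CHF 63000 → CHF 27773

Parallel minimum levy:
  Adjusted income: CHF 505900 + CHF 78500 + CHF 4200 + CHF 26500 + CHF 8400 = CHF 623500
  Less exemption CHF 35000 → base CHF 588500
  CHF 588500 × 18% = CHF 105930

CHF 105930 > CHF 27773, so the parallel minimum levy is the binding amount.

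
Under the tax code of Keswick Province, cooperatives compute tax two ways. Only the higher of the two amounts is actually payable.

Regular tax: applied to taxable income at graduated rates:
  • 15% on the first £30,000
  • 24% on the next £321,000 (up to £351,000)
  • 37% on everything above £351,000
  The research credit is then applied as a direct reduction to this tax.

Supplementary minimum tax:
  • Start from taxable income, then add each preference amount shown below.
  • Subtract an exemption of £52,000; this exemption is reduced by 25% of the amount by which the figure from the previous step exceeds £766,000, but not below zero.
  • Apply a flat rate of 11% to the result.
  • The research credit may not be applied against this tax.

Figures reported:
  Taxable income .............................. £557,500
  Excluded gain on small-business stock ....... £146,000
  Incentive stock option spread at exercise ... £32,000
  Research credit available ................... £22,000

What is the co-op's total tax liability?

£135,945

Supplementary minimum tax:
  Adjusted income: £557,500 + £146,000 + £32,000 = £735,500
  Exemption: £735,500 ≤ £766,000, so full £52,000 applies
  Base: £735,500 − £52,000 = £683,500
  £683,500 × 11% = £75,185

Regular tax:
  £30,000 × 15% = £4,500
  £321,000 × 24% = £77,040
  £206,500 × 37% = £76,405
  → £157,945
  Less research credit £22,000 → £135,945

£135,945 > £75,185, so the regular tax governs.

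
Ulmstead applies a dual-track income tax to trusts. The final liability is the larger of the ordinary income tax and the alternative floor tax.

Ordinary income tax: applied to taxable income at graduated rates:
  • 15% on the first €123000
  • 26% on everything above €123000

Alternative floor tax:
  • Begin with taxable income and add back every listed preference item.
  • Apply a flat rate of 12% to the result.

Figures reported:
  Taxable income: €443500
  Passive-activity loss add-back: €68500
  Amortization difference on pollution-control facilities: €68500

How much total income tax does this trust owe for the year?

€101780

Alternative floor tax:
  Adjusted income: €443500 + €68500 + €68500 = €580500
  €580500 × 12% = €69660

Ordinary income tax:
  €123000 × 15% = €18450
  €320500 × 26% = €83330
  → €101780

€101780 > €69660, so the ordinary income tax governs.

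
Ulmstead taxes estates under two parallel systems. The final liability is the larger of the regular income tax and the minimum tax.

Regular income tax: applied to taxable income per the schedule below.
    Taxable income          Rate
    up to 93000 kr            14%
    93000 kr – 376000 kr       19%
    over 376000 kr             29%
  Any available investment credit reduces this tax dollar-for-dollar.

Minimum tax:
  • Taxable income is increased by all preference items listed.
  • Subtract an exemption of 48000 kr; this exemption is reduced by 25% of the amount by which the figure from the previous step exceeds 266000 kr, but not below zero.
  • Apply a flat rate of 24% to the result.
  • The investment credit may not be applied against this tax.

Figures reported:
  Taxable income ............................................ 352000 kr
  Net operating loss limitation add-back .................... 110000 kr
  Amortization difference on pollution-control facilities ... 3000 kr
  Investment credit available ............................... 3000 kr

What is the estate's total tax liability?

Minimum tax:
  Adjusted income: 352000 kr + 110000 kr + 3000 kr = 465000 kr
  Exemption: 25% × (465000 kr − 266000 kr) = 49750 kr ≥ 48000 kr, so the exemption is fully phased out
  Base: 465000 kr − 0 kr = 465000 kr
  465000 kr × 24% = 111600 kr

Regular income tax:
  93000 kr × 14% = 13020 kr
  259000 kr × 19% = 49210 kr
  → 62230 kr
  Less investment credit 3000 kr → 59230 kr

111600 kr > 59230 kr, so the minimum tax is the binding amount.

111600 kr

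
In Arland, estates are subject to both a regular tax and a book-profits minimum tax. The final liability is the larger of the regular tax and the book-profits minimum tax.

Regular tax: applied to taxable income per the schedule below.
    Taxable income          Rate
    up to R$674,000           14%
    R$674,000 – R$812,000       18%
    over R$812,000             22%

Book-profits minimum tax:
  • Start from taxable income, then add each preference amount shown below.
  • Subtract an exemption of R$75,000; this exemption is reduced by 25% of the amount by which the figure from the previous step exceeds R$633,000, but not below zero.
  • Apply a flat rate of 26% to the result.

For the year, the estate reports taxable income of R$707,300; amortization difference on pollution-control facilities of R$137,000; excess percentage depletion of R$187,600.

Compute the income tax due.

Regular tax:
  R$674,000 × 14% = R$94,360
  R$33,300 × 18% = R$5,994
  → R$100,354

Book-profits minimum tax:
  Adjusted income: R$707,300 + R$137,000 + R$187,600 = R$1,031,900
  Exemption: 25% × (R$1,031,900 − R$633,000) = R$99,725 ≥ R$75,000, so the exemption is fully phased out
  Base: R$1,031,900 − R$0 = R$1,031,900
  R$1,031,900 × 26% = R$268,294

R$268,294 > R$100,354, so the book-profits minimum tax is the binding amount.

R$268,294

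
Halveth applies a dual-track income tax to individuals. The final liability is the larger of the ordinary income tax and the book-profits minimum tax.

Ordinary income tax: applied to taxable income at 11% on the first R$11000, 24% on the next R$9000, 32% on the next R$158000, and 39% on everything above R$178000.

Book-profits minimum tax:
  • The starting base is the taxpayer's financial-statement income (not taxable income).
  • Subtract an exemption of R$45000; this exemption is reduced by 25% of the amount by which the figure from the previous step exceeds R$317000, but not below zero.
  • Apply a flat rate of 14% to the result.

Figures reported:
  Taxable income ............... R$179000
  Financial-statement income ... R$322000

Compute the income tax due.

R$54320

Book-profits minimum tax:
  Base (financial-statement income): R$322000
  Exemption: R$45000 − 25% × (R$322000 − R$317000) = R$45000 − R$1250 = R$43750
  Base: R$322000 − R$43750 = R$278250
  R$278250 × 14% = R$38955

Ordinary income tax:
  R$11000 × 11% = R$1210
  R$9000 × 24% = R$2160
  R$158000 × 32% = R$50560
  R$1000 × 39% = R$390
  → R$54320

R$54320 > R$38955, so the ordinary income tax governs.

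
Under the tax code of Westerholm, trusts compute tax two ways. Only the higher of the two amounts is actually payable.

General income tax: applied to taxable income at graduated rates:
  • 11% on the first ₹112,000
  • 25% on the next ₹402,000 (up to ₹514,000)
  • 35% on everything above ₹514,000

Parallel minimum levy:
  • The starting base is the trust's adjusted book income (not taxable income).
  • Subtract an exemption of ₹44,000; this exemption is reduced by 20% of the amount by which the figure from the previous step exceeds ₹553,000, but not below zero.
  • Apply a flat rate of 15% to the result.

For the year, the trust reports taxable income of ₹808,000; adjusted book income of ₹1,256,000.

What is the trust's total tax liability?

₹215,720

Parallel minimum levy:
  Base (adjusted book income): ₹1,256,000
  Exemption: 20% × (₹1,256,000 − ₹553,000) = ₹140,600 ≥ ₹44,000, so the exemption is fully phased out
  Base: ₹1,256,000 − ₹0 = ₹1,256,000
  ₹1,256,000 × 15% = ₹188,400

General income tax:
  ₹112,000 × 11% = ₹12,320
  ₹402,000 × 25% = ₹100,500
  ₹294,000 × 35% = ₹102,900
  → ₹215,720

₹215,720 > ₹188,400, so the general income tax governs.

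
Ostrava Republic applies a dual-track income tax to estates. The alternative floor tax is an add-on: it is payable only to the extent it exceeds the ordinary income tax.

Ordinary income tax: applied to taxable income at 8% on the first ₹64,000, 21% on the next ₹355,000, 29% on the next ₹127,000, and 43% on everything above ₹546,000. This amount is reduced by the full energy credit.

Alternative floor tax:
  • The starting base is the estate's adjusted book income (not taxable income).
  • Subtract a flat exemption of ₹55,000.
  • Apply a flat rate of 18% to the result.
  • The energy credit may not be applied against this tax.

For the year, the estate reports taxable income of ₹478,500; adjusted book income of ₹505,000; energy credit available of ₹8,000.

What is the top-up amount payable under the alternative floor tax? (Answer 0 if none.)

Alternative floor tax:
  Base (adjusted book income): ₹505,000
  Less exemption ₹55,000 → base ₹450,000
  ₹450,000 × 18% = ₹81,000

Ordinary income tax:
  ₹64,000 × 8% = ₹5,120
  ₹355,000 × 21% = ₹74,550
  ₹59,500 × 29% = ₹17,255
  → ₹96,925
  Less energy credit ₹8,000 → ₹88,925

₹81,000 ≤ ₹88,925, so no add-on is due.

₹0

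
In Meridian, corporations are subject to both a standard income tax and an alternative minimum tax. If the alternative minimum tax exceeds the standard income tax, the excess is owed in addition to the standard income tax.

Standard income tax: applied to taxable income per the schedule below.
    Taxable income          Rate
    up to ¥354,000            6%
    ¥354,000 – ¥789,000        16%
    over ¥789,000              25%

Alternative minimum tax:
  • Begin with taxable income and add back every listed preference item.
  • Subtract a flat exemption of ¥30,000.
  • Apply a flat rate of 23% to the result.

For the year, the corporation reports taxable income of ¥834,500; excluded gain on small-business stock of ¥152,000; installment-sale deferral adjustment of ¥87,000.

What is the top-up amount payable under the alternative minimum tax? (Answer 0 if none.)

¥137,790

Standard income tax:
  ¥354,000 × 6% = ¥21,240
  ¥435,000 × 16% = ¥69,600
  ¥45,500 × 25% = ¥11,375
  → ¥102,215

Alternative minimum tax:
  Adjusted income: ¥834,500 + ¥152,000 + ¥87,000 = ¥1,073,500
  Less exemption ¥30,000 → base ¥1,043,500
  ¥1,043,500 × 23% = ¥240,005

Excess of alternative minimum tax over standard income tax: ¥240,005 − ¥102,215 = ¥137,790.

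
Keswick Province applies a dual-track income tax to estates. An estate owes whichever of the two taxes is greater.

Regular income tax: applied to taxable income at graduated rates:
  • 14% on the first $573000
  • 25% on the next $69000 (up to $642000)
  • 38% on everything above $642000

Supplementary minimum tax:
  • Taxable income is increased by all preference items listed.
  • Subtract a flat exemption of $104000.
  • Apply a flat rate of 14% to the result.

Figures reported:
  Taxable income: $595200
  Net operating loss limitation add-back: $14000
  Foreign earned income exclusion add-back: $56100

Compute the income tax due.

$85770

Regular income tax:
  $573000 × 14% = $80220
  $22200 × 25% = $5550
  → $85770

Supplementary minimum tax:
  Adjusted income: $595200 + $14000 + $56100 = $665300
  Less exemption $104000 → base $561300
  $561300 × 14% = $78582

$85770 > $78582, so the regular income tax governs.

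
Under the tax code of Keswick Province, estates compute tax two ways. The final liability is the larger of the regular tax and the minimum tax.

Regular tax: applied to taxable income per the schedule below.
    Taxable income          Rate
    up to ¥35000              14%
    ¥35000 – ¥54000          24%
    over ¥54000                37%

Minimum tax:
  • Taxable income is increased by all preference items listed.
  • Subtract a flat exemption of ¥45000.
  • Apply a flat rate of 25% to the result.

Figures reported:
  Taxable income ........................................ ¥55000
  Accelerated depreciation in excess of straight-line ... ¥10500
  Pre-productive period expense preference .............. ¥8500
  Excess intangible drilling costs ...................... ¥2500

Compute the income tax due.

Minimum tax:
  Adjusted income: ¥55000 + ¥10500 + ¥8500 + ¥2500 = ¥76500
  Less exemption ¥45000 → base ¥31500
  ¥31500 × 25% = ¥7875

Regular tax:
  ¥35000 × 14% = ¥4900
  ¥19000 × 24% = ¥4560
  ¥1000 × 37% = ¥370
  → ¥9830

¥9830 > ¥7875, so the regular tax governs.

¥9830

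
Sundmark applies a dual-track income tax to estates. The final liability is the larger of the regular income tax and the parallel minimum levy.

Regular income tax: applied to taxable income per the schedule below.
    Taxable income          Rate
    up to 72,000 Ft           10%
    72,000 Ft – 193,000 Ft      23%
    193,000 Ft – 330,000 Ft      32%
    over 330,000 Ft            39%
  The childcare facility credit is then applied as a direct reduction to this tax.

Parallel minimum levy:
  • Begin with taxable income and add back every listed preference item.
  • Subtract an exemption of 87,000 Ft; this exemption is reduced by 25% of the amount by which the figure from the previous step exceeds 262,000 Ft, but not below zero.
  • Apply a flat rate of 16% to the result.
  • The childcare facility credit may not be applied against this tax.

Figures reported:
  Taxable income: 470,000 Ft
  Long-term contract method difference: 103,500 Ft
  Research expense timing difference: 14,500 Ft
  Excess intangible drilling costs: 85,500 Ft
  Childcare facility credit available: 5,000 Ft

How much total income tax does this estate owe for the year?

128,470 Ft

Regular income tax:
  72,000 Ft × 10% = 7,200 Ft
  121,000 Ft × 23% = 27,830 Ft
  137,000 Ft × 32% = 43,840 Ft
  140,000 Ft × 39% = 54,600 Ft
  → 133,470 Ft
  Less childcare facility credit 5,000 Ft → 128,470 Ft

Parallel minimum levy:
  Adjusted income: 470,000 Ft + 103,500 Ft + 14,500 Ft + 85,500 Ft = 673,500 Ft
  Exemption: 25% × (673,500 Ft − 262,000 Ft) = 102,875 Ft ≥ 87,000 Ft, so the exemption is fully phased out
  Base: 673,500 Ft − 0 Ft = 673,500 Ft
  673,500 Ft × 16% = 107,760 Ft

128,470 Ft > 107,760 Ft, so the regular income tax governs.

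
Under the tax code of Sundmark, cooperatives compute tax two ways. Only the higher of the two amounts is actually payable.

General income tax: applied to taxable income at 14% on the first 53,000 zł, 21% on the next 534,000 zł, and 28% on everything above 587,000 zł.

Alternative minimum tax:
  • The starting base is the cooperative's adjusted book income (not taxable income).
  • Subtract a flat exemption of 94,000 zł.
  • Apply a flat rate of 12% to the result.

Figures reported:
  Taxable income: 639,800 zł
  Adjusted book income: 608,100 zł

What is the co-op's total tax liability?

134,344 zł

General income tax:
  53,000 zł × 14% = 7,420 zł
  534,000 zł × 21% = 112,140 zł
  52,800 zł × 28% = 14,784 zł
  → 134,344 zł

Alternative minimum tax:
  Base (adjusted book income): 608,100 zł
  Less exemption 94,000 zł → base 514,100 zł
  514,100 zł × 12% = 61,692 zł

134,344 zł > 61,692 zł, so the general income tax governs.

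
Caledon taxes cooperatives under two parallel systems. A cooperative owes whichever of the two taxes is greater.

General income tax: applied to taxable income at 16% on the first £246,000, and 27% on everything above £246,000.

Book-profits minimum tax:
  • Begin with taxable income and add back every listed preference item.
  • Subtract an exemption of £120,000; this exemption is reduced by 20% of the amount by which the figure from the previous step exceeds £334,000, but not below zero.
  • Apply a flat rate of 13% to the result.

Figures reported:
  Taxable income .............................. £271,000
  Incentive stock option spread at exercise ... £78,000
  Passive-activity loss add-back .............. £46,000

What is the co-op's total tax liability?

£46,110

General income tax:
  £246,000 × 16% = £39,360
  £25,000 × 27% = £6,750
  → £46,110

Book-profits minimum tax:
  Adjusted income: £271,000 + £78,000 + £46,000 = £395,000
  Exemption: £120,000 − 20% × (£395,000 − £334,000) = £120,000 − £12,200 = £107,800
  Base: £395,000 − £107,800 = £287,200
  £287,200 × 13% = £37,336

£46,110 > £37,336, so the general income tax governs.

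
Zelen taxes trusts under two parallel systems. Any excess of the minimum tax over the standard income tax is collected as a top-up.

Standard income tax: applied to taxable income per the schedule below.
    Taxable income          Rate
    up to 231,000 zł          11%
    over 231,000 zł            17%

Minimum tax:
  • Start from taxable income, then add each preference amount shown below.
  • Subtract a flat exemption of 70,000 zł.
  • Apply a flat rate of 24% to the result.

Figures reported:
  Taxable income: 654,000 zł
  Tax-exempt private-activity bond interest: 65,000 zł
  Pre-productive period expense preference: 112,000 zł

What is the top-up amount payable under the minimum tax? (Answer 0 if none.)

85,320 zł

Standard income tax:
  231,000 zł × 11% = 25,410 zł
  423,000 zł × 17% = 71,910 zł
  → 97,320 zł

Minimum tax:
  Adjusted income: 654,000 zł + 65,000 zł + 112,000 zł = 831,000 zł
  Less exemption 70,000 zł → base 761,000 zł
  761,000 zł × 24% = 182,640 zł

Excess of minimum tax over standard income tax: 182,640 zł − 97,320 zł = 85,320 zł.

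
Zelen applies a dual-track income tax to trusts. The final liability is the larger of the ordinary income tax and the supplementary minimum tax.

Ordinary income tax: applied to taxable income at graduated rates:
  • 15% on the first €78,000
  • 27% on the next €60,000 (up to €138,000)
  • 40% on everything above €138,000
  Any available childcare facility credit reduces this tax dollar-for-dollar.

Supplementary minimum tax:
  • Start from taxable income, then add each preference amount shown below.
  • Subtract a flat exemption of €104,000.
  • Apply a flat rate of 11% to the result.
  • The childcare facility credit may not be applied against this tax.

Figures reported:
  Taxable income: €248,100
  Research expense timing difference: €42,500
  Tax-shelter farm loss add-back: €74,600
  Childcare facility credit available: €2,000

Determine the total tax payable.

Supplementary minimum tax:
  Adjusted income: €248,100 + €42,500 + €74,600 = €365,200
  Less exemption €104,000 → base €261,200
  €261,200 × 11% = €28,732

Ordinary income tax:
  €78,000 × 15% = €11,700
  €60,000 × 27% = €16,200
  €110,100 × 40% = €44,040
  → €71,940
  Less childcare facility credit €2,000 → €69,940

€69,940 > €28,732, so the ordinary income tax governs.

€69,940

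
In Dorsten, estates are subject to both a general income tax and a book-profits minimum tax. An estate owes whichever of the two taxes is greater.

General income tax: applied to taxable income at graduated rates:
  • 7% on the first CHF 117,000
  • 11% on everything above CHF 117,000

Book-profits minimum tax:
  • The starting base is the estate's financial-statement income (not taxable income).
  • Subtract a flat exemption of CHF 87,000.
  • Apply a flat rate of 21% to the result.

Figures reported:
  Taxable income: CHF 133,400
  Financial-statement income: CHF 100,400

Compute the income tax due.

Book-profits minimum tax:
  Base (financial-statement income): CHF 100,400
  Less exemption CHF 87,000 → base CHF 13,400
  CHF 13,400 × 21% = CHF 2,814

General income tax:
  CHF 117,000 × 7% = CHF 8,190
  CHF 16,400 × 11% = CHF 1,804
  → CHF 9,994

CHF 9,994 > CHF 2,814, so the general income tax governs.

CHF 9,994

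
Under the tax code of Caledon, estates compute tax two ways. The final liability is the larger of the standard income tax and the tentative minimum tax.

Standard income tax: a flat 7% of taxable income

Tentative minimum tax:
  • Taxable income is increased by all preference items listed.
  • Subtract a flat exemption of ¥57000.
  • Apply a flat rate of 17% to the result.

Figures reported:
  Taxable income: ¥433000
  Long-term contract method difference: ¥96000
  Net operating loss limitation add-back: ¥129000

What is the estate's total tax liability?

¥102170

Tentative minimum tax:
  Adjusted income: ¥433000 + ¥96000 + ¥129000 = ¥658000
  Less exemption ¥57000 → base ¥601000
  ¥601000 × 17% = ¥102170

Standard income tax:
  ¥433000 × 7% = ¥30310

¥102170 > ¥30310, so the tentative minimum tax is the binding amount.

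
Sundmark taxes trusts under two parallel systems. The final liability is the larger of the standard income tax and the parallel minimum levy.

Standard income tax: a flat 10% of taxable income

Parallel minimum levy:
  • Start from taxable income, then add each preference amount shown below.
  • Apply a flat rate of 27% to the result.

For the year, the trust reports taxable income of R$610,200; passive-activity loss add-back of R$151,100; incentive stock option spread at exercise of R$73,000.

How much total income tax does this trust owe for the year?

Standard income tax:
  R$610,200 × 10% = R$61,020

Parallel minimum levy:
  Adjusted income: R$610,200 + R$151,100 + R$73,000 = R$834,300
  R$834,300 × 27% = R$225,261

R$225,261 > R$61,020, so the parallel minimum levy is the binding amount.

R$225,261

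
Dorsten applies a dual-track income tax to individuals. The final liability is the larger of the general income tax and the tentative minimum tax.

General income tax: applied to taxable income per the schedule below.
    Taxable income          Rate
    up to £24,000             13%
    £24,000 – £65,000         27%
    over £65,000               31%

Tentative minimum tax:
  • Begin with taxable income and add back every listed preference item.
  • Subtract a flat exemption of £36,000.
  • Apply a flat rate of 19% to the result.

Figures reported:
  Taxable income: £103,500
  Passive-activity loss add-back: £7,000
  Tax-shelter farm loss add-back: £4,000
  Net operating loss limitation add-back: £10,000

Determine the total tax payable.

Tentative minimum tax:
  Adjusted income: £103,500 + £7,000 + £4,000 + £10,000 = £124,500
  Less exemption £36,000 → base £88,500
  £88,500 × 19% = £16,815

General income tax:
  £24,000 × 13% = £3,120
  £41,000 × 27% = £11,070
  £38,500 × 31% = £11,935
  → £26,125

£26,125 > £16,815, so the general income tax governs.

£26,125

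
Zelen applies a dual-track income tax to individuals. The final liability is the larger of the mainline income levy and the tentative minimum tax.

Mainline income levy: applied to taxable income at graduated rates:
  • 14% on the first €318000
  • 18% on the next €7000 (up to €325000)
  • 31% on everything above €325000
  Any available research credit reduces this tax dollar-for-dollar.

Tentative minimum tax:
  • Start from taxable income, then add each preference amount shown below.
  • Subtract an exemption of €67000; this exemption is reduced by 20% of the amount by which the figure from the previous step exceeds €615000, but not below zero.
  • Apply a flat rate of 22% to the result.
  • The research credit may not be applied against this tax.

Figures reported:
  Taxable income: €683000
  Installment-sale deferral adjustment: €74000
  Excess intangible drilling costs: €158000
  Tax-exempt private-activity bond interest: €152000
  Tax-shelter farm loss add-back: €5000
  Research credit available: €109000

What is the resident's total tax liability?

€235840

Mainline income levy:
  €318000 × 14% = €44520
  €7000 × 18% = €1260
  €358000 × 31% = €110980
  → €156760
  Less research credit €109000 → €47760

Tentative minimum tax:
  Adjusted income: €683000 + €74000 + €158000 + €152000 + €5000 = €1072000
  Exemption: 20% × (€1072000 − €615000) = €91400 ≥ €67000, so the exemption is fully phased out
  Base: €1072000 − €0 = €1072000
  €1072000 × 22% = €235840

€235840 > €47760, so the tentative minimum tax is the binding amount.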